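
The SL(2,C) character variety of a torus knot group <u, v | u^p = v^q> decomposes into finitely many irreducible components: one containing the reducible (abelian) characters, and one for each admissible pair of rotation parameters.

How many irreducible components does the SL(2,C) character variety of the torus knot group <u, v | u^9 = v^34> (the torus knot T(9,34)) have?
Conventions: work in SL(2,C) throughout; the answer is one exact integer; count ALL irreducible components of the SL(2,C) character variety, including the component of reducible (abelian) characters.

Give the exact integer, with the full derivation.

133

Gamma = < u, v | u^9 = v^34 > (torus knot T(9,34)); the central element u^9 = v^34 acts as +I or -I in any irreducible SL(2,C) representation.
So on each irreducible component the traces are pinned: tr(u) = 2*cos(pi*alpha/9) with 1 <= alpha <= 8, tr(v) = 2*cos(pi*beta/34) with 1 <= beta <= 33.
u^9 = (-1)^alpha I and v^34 = (-1)^beta I must agree, so alpha and beta have equal parity.
Counting: 4 odd alphas x 17 odd betas + 4 even alphas x 16 even betas = 68 + 64 = 132.
Total: 132 irreducible-character components + 1 reducible (abelian) component = 133.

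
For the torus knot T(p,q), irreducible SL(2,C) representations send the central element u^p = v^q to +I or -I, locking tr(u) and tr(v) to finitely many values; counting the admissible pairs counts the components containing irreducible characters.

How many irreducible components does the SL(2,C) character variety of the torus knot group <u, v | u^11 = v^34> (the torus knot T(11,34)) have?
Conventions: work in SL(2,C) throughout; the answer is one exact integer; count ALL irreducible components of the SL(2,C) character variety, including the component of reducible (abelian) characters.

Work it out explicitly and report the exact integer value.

166

For T(11,34): irreducibility forces the central element u^11 = v^34 to one of +I, -I.
On an irreducible component, tr(u) is locked at 2*cos(pi*alpha/11) for some alpha in 1..10, and tr(v) at 2*cos(pi*beta/34) for some beta in 1..33.
u^11 = (-1)^alpha I and v^34 = (-1)^beta I must agree, so alpha and beta have equal parity.
Counting: 5 odd alphas x 17 odd betas + 5 even alphas x 16 even betas = 85 + 80 = 165.
Total: 165 irreducible-character components + 1 reducible (abelian) component = 166.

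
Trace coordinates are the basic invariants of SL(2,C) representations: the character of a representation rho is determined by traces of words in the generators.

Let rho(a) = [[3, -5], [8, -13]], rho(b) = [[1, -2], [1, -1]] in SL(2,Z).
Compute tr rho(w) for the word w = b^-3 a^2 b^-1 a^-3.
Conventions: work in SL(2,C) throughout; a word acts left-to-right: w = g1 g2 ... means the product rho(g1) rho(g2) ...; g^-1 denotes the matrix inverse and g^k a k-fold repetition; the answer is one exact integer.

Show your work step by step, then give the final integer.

-119800

rho(b^-1) = [[-1, 2], [-1, 1]]
... * rho(b^-1) = [[-1, 2], [-1, 1]]  ->  [[-1, 0], [0, -1]]
... * rho(b^-1) = [[-1, 2], [-1, 1]]  ->  [[1, -2], [1, -1]]
... * rho(a) = [[3, -5], [8, -13]]  ->  [[-13, 21], [-5, 8]]
... * rho(a) = [[3, -5], [8, -13]]  ->  [[129, -208], [49, -79]]
... * rho(b^-1) = [[-1, 2], [-1, 1]]  ->  [[79, 50], [30, 19]]
... * rho(a^-1) = [[-13, 5], [-8, 3]]  ->  [[-1427, 545], [-542, 207]]
... * rho(a^-1) = [[-13, 5], [-8, 3]]  ->  [[14191, -5500], [5390, -2089]]
... * rho(a^-1) = [[-13, 5], [-8, 3]]  ->  [[-140483, 54455], [-53358, 20683]]
tr = -140483 + 20683 = -119800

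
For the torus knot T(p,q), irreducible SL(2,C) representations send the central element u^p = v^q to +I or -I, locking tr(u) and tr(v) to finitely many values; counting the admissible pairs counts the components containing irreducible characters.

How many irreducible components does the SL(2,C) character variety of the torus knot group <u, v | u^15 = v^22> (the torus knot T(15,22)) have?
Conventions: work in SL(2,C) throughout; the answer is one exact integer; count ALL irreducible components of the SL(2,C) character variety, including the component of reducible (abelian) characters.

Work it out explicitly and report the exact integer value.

Gamma = < u, v | u^15 = v^22 > (torus knot T(15,22)); the central element u^15 = v^22 acts as +I or -I in any irreducible SL(2,C) representation.
So on each irreducible component the traces are pinned: tr(u) = 2*cos(pi*alpha/15) with 1 <= alpha <= 14, tr(v) = 2*cos(pi*beta/22) with 1 <= beta <= 21.
The two central values (-1)^alpha I and (-1)^beta I must be the same matrix, so alpha and beta share a parity.
Enumerate parity-matched pairs: 7*11 odd-odd plus 7*10 even-even gives 147.
components with irreducible characters: 147; plus the single component of reducible (abelian) characters: total 148.

148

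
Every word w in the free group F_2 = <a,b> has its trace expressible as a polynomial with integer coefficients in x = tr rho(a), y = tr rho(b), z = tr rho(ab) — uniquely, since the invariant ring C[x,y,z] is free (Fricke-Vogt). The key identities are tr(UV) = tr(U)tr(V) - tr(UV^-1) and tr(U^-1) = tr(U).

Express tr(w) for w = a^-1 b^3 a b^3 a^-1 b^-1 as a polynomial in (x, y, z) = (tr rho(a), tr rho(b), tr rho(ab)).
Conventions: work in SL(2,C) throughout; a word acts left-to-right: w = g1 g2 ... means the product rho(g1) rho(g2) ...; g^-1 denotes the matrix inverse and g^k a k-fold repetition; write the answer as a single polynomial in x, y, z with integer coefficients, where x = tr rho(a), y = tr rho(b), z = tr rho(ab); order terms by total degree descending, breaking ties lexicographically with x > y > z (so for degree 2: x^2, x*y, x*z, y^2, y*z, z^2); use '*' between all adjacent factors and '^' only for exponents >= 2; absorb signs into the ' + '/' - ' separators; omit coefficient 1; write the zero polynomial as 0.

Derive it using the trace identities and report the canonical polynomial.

trace(b a b) = trace(b) * trace(a b) - trace(a) = y*z - x
apply: trace(b a b^2) = trace(b) * trace(b a b) - trace(b a) = y^2*z - x*y - z
use: trace(b^2 a b^2) = trace(b) * trace(b a b^2) - trace(b a b) = y^3*z - x*y^2 - 2*y*z + x
trace(b^2 a b^3) = trace(b) * trace(b^2 a b^2) - trace(b^2 a b) = y^4*z - x*y^3 - 3*y^2*z + 2*x*y + z
trace(a b a b) = trace(b a) * trace(b a) - trace(1)   [split at repeated b] = z^2 - 2
trace(a b a) = trace(a) * trace(b a) - trace(b) = x*z - y
use: trace(a b^2 a b) = trace(b) * trace(a b a b) - trace(a b a) = y*z^2 - x*z - y
trace(b^2) = trace(b) * trace(b) - trace(1) = y^2 - 2
apply: trace(a b^2 a) = trace(a) * trace(b^2 a) - trace(b^2) = x*y*z - x^2 - y^2 + 2
use: trace(a b^2 a b^2) = trace(b) * trace(a b^2 a b) - trace(a b^2 a) = y^2*z^2 - 2*x*y*z + x^2 - 2
use: trace(b^2 a b^3 a) = trace(b) * trace(a b^2 a b^2) - trace(a b^2 a b) = y^3*z^2 - 2*x*y^2*z + x^2*y - y*z^2 + x*z - y
use: trace(b^2 a b^3 a^-1) = trace(b^2 a b^3) * trace(a) - trace(b^2 a b^3 a) = x*y^4*z - x^2*y^3 - y^3*z^2 - x*y^2*z + x^2*y + y*z^2 + y
apply: trace(b a b^3 a^2 b) = trace(a) * trace(b^2 a b^3 a) - trace(b^2 a b^3) = x*y^3*z^2 - 2*x^2*y^2*z - y^4*z + x^3*y + x*y^3 - x*y*z^2 + x^2*z + 3*y^2*z - 3*x*y - z
trace(b a b^3 a) = trace(b) * trace(a b a b^2) - trace(a b a b) = y^2*z^2 - x*y*z - y^2 - z^2 + 2
trace(b a b^3 a^2) = trace(a) * trace(b a b^3 a) - trace(b a b^3) = x*y^2*z^2 - x^2*y*z - y^3*z - x*z^2 + 2*y*z + x
trace(a b^3 a b^3 a) = trace(b) * trace(b a b^3 a^2 b) - trace(b a b^3 a^2) = x*y^4*z^2 - 2*x^2*y^3*z - y^5*z + x^3*y^2 + x*y^4 - 2*x*y^2*z^2 + 2*x^2*y*z + 4*y^3*z - 3*x*y^2 + x*z^2 - 3*y*z - x
trace(a b a b a b) = trace(b a) * trace(b a b a) - trace(b^-1 a^-1)   [split at repeated b] = z^3 - 3*z
apply: trace(a b a b a) = trace(a) * trace(b a b a) - trace(b a b) = x*z^2 - y*z - x
trace(b a b a b a b) = trace(b) * trace(a b a b a b) - trace(a b a b a) = y*z^3 - x*z^2 - 2*y*z + x
trace(a b^3 a b a b) = trace(b) * trace(b a b a b a b) - trace(b a b a b a) = y^2*z^3 - x*y*z^2 - 2*y^2*z - z^3 + x*y + 3*z
apply: trace(a b a^2) = trace(a) * trace(b a^2) - trace(b a) = x^2*z - x*y - z
use: trace(a b a^2 b^2) = trace(b) * trace(a b a^2 b) - trace(a b a^2) = x*y*z^2 - x^2*z - y^2*z + z
use: trace(a b^3 a b a) = trace(b) * trace(a b a^2 b^2) - trace(a b a^2 b) = x*y^2*z^2 - x^2*y*z - y^3*z - x*z^2 + 2*y*z + x
use: trace(b a b^3 a b a b) = trace(b) * trace(a b^3 a b a b) - trace(a b^3 a b a) = y^3*z^3 - 2*x*y^2*z^2 + x^2*y*z - y^3*z - y*z^3 + x*y^2 + x*z^2 + y*z - x
apply: trace(a b^3 a b^3 a b) = trace(b) * trace(b a b^3 a b a b) - trace(b a b^3 a b a) = y^4*z^3 - 2*x*y^3*z^2 + x^2*y^2*z - y^4*z - 2*y^2*z^3 + x*y^3 + 2*x*y*z^2 + 3*y^2*z + z^3 - 2*x*y - 3*z
trace(b^-1 a b^3 a b^3 a) = trace(a b^3 a b^3 a) * trace(b) - trace(a b^3 a b^3 a b) = x*y^5*z^2 - 2*x^2*y^4*z - y^6*z - y^4*z^3 + x^3*y^3 + x*y^5 + x^2*y^2*z + 5*y^4*z + 2*y^2*z^3 - 4*x*y^3 - x*y*z^2 - 6*y^2*z - z^3 + x*y + 3*z
use: trace(b^3 a b^3 a^-1 b^-1 a) = trace(b^-1 a b^3 a b^3) * trace(a) - trace(b^-1 a b^3 a b^3 a) = -x*y^5*z^2 + 2*x^2*y^4*z + y^6*z + y^4*z^3 - x^3*y^3 - x*y^5 + x*y^3*z^2 - 3*x^2*y^2*z - 5*y^4*z - 2*y^2*z^3 + x^3*y + 4*x*y^3 + x^2*z + 6*y^2*z + z^3 - 2*x*y - 3*z
trace(a^-1 b^3 a b^3 a^-1 b^-1) = trace(b^3 a b^3 a^-1 b^-1) * trace(a) - trace(b^3 a b^3 a^-1 b^-1 a) = x*y^5*z^2 - x^2*y^4*z - y^6*z - y^4*z^3 + x*y^5 - 2*x*y^3*z^2 + 2*x^2*y^2*z + 5*y^4*z + 2*y^2*z^3 - 4*x*y^3 + x*y*z^2 - x^2*z - 6*y^2*z - z^3 + 3*x*y + 3*z

x*y^5*z^2 - x^2*y^4*z - y^6*z - y^4*z^3 + x*y^5 - 2*x*y^3*z^2 + 2*x^2*y^2*z + 5*y^4*z + 2*y^2*z^3 - 4*x*y^3 + x*y*z^2 - x^2*z - 6*y^2*z - z^3 + 3*x*y + 3*z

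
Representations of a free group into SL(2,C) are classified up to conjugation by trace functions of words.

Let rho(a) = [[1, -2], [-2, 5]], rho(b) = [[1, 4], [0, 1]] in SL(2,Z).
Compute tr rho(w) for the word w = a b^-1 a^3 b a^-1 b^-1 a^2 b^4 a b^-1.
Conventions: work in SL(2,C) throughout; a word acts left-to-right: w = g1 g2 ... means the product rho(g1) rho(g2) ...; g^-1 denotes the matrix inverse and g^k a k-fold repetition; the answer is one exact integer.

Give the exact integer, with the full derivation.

-69000446

rho(a) = [[1, -2], [-2, 5]]
... * rho(b^-1) = [[1, -4], [0, 1]]  ->  [[1, -6], [-2, 13]]
... * rho(a) = [[1, -2], [-2, 5]]  ->  [[13, -32], [-28, 69]]
... * rho(a) = [[1, -2], [-2, 5]]  ->  [[77, -186], [-166, 401]]
... * rho(a) = [[1, -2], [-2, 5]]  ->  [[449, -1084], [-968, 2337]]
... * rho(b) = [[1, 4], [0, 1]]  ->  [[449, 712], [-968, -1535]]
... * rho(a^-1) = [[5, 2], [2, 1]]  ->  [[3669, 1610], [-7910, -3471]]
... * rho(b^-1) = [[1, -4], [0, 1]]  ->  [[3669, -13066], [-7910, 28169]]
... * rho(a) = [[1, -2], [-2, 5]]  ->  [[29801, -72668], [-64248, 156665]]
... * rho(a) = [[1, -2], [-2, 5]]  ->  [[175137, -422942], [-377578, 911821]]
... * rho(b) = [[1, 4], [0, 1]]  ->  [[175137, 277606], [-377578, -598491]]
... * rho(b) = [[1, 4], [0, 1]]  ->  [[175137, 978154], [-377578, -2108803]]
... * rho(b) = [[1, 4], [0, 1]]  ->  [[175137, 1678702], [-377578, -3619115]]
... * rho(b) = [[1, 4], [0, 1]]  ->  [[175137, 2379250], [-377578, -5129427]]
... * rho(a) = [[1, -2], [-2, 5]]  ->  [[-4583363, 11545976], [9881276, -24891979]]
... * rho(b^-1) = [[1, -4], [0, 1]]  ->  [[-4583363, 29879428], [9881276, -64417083]]
tr = -4583363 + -64417083 = -69000446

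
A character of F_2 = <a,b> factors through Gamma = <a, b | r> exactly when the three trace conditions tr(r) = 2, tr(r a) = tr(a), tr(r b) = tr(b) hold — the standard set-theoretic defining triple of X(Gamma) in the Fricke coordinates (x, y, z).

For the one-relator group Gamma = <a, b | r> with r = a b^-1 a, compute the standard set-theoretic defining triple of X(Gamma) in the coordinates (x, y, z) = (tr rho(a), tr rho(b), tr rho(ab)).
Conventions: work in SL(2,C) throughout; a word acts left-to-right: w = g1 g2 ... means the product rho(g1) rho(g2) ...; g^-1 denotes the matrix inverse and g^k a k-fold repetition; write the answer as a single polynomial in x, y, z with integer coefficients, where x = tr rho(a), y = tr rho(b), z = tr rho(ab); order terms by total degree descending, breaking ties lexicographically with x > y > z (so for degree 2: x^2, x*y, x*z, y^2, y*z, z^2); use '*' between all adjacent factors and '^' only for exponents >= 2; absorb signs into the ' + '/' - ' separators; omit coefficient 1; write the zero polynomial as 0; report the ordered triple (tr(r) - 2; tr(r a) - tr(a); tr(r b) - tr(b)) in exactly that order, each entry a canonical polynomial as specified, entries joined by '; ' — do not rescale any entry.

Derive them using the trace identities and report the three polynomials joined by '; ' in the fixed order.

x^2*y - x*z - y - 2; x^3*y - x^2*z - 2*x*y - x + z; x*y*z - y^2 - z^2 - y + 2

trace(a^2) = trace(a) trace(a) - trace(1)   [square of a] = x^2 - 2
so trace(a^2 b) = trace(a) trace(b a) - trace(b)   [square of a] = x*z - y
reduce: trace(a b^-1 a) = trace(a^2) trace(b) - trace(a^2 b)   [inverse elimination on b] = x^2*y - x*z - y
reduce: trace(a^3) = trace(a) trace(a^2) - trace(a)  (reduce the a square) = x^3 - 3*x
trace(a^3 b) = trace(a) trace(b a^2) - trace(b a)  (reduce the a square) = x^2*z - x*y - z
reduce: trace(a b^-1 a^2) = trace(a^3) trace(b) - trace(a^3 b)  (eliminate b^-1) = x^3*y - x^2*z - 2*x*y + z
reduce: trace(a b a b) = trace(b a) trace(b a) - trace(1)  (split on b) = z^2 - 2
trace(a b^-1 a b) = trace(a b a) trace(b) - trace(a b a b)  (eliminate b^-1) = x*y*z - y^2 - z^2 + 2
assemble the triple (trace(r) - 2; trace(r a) - x; trace(r b) - y)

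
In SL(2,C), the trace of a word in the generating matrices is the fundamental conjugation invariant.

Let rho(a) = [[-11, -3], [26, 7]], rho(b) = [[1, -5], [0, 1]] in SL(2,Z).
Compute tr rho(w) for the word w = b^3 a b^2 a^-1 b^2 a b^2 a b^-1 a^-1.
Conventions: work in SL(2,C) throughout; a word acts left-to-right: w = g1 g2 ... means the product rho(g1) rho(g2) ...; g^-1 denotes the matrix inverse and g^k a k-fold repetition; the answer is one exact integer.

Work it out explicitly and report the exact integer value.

904821199356

rho(b) = [[1, -5], [0, 1]]
... * rho(b) = [[1, -5], [0, 1]]  ->  [[1, -10], [0, 1]]
... * rho(b) = [[1, -5], [0, 1]]  ->  [[1, -15], [0, 1]]
... * rho(a) = [[-11, -3], [26, 7]]  ->  [[-401, -108], [26, 7]]
... * rho(b) = [[1, -5], [0, 1]]  ->  [[-401, 1897], [26, -123]]
... * rho(b) = [[1, -5], [0, 1]]  ->  [[-401, 3902], [26, -253]]
... * rho(a^-1) = [[7, 3], [-26, -11]]  ->  [[-104259, -44125], [6760, 2861]]
... * rho(b) = [[1, -5], [0, 1]]  ->  [[-104259, 477170], [6760, -30939]]
... * rho(b) = [[1, -5], [0, 1]]  ->  [[-104259, 998465], [6760, -64739]]
... * rho(a) = [[-11, -3], [26, 7]]  ->  [[27106939, 7302032], [-1757574, -473453]]
... * rho(b) = [[1, -5], [0, 1]]  ->  [[27106939, -128232663], [-1757574, 8314417]]
... * rho(b) = [[1, -5], [0, 1]]  ->  [[27106939, -263767358], [-1757574, 17102287]]
... * rho(a) = [[-11, -3], [26, 7]]  ->  [[-7156127637, -1927692323], [463992776, 124988731]]
... * rho(b^-1) = [[1, 5], [0, 1]]  ->  [[-7156127637, -37708330508], [463992776, 2444952611]]
... * rho(a^-1) = [[7, 3], [-26, -11]]  ->  [[930323699749, 393323252677], [-60320818454, -25502500393]]
tr = 930323699749 + -25502500393 = 904821199356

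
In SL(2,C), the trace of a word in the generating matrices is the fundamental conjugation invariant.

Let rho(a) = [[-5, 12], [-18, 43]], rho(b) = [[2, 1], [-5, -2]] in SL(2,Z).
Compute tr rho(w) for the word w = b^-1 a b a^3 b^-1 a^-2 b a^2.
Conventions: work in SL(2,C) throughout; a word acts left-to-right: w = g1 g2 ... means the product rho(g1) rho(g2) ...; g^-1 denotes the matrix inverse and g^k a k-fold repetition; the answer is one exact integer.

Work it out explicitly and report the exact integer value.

-2000765106899530

rho(b^-1) = [[-2, -1], [5, 2]]
... * rho(a) = [[-5, 12], [-18, 43]]  ->  [[28, -67], [-61, 146]]
... * rho(b) = [[2, 1], [-5, -2]]  ->  [[391, 162], [-852, -353]]
... * rho(a) = [[-5, 12], [-18, 43]]  ->  [[-4871, 11658], [10614, -25403]]
... * rho(a) = [[-5, 12], [-18, 43]]  ->  [[-185489, 442842], [404184, -964961]]
... * rho(a) = [[-5, 12], [-18, 43]]  ->  [[-7043711, 16816338], [15348378, -36643115]]
... * rho(b^-1) = [[-2, -1], [5, 2]]  ->  [[98169112, 40676387], [-213912331, -88634608]]
... * rho(a^-1) = [[43, -12], [18, -5]]  ->  [[4953446782, -1381411279], [-10793653177, 3010121012]]
... * rho(a^-1) = [[43, -12], [18, -5]]  ->  [[188132808604, -52534304989], [-409944908395, 114473233064]]
... * rho(b) = [[2, 1], [-5, -2]]  ->  [[638937142153, 293201418582], [-1392255982110, -638891374523]]
... * rho(a) = [[-5, 12], [-18, 43]]  ->  [[-8472311245241, 20274906704862], [18461324651964, -44179400889809]]
... * rho(a) = [[-5, 12], [-18, 43]]  ->  [[-322586764461311, 770153253366174], [702922592756742, -1678178342438219]]
tr = -322586764461311 + -1678178342438219 = -2000765106899530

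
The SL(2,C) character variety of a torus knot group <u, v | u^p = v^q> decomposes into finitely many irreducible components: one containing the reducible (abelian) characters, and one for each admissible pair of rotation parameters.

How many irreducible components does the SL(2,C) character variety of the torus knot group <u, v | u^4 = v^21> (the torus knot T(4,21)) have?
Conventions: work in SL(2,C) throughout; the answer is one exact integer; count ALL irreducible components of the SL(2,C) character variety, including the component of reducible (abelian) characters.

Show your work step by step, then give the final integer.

31

Gamma = < u, v | u^4 = v^21 > (torus knot T(4,21)); the central element u^4 = v^21 acts as +I or -I in any irreducible SL(2,C) representation.
This locks tr(u) to 2*cos(pi*alpha/4), alpha in 1..3, and tr(v) to 2*cos(pi*beta/21), beta in 1..20, on each component of irreducible characters.
u^4 = (-1)^alpha I and v^21 = (-1)^beta I must agree, so alpha and beta have equal parity.
count pairs: odd alpha (2 choices) x odd beta (10), plus even alpha (1) x even beta (10): 2*10 + 1*10 = 30.
Total: 30 irreducible-character components + 1 reducible (abelian) component = 31.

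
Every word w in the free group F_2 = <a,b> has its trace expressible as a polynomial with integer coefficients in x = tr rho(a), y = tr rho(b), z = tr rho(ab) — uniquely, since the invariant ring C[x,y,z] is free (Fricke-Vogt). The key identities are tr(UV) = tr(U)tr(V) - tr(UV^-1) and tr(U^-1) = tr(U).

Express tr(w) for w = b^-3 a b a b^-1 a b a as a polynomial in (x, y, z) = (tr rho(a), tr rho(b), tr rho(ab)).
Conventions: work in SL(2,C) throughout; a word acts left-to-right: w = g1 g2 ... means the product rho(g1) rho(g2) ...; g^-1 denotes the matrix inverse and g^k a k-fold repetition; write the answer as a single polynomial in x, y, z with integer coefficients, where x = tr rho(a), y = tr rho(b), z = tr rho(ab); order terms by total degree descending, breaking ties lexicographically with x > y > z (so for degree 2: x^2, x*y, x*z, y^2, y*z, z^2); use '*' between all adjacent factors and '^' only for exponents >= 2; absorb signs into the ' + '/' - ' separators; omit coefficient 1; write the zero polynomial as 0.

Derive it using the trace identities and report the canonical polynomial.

apply: trace(b a b a) = trace(b a) trace(b a) - trace(1)   [split at repeated b] = z^2 - 2
trace(b a b) = trace(b) trace(a b) - trace(a) = y*z - x
apply: trace(b a^2 b a) = trace(a) trace(b a b a) - trace(b a b) = x*z^2 - y*z - x
apply: trace(a^2 b) = trace(a) trace(b a) - trace(b) = x*z - y
trace(a^2) = trace(a) trace(a) - trace(1) = x^2 - 2
apply: trace(b a^2 b) = trace(b) trace(a^2 b) - trace(a^2) = x*y*z - x^2 - y^2 + 2
trace(a b a^2 b a) = trace(a) trace(b a^2 b a) - trace(b a^2 b) = x^2*z^2 - 2*x*y*z + y^2 - 2
use: trace(b a b a b a) = trace(b a) trace(b a b a) - trace(b^-1 a^-1)   [split at repeated b] = z^3 - 3*z
trace(b a b a b) = trace(b) trace(a b a b) - trace(a b a) = y*z^2 - x*z - y
trace(a b a^2 b a b) = trace(a) trace(b a b a b a) - trace(b a b a b) = x*z^3 - y*z^2 - 2*x*z + y
apply: trace(a b a b^-1 a b a) = trace(a b a^2 b a) trace(b) - trace(a b a^2 b a b) = x^2*y*z^2 - 2*x*y^2*z - x*z^3 + y^3 + y*z^2 + 2*x*z - 3*y
trace(a b a b a b a b) = trace(a b a b a b) trace(a b) - trace(b a b a)   [split at repeated a] = z^4 - 4*z^2 + 2
trace(a b a b^-1 a b a b) = trace(a b a b a b a) trace(b) - trace(a b a b a b a b) = x*y*z^3 - y^2*z^2 - z^4 - 2*x*y*z + y^2 + 4*z^2 - 2
trace(b^-1 a b a b^-1 a b a) = trace(a b a b^-1 a b a) trace(b) - trace(a b a b^-1 a b a b) = x^2*y^2*z^2 - 2*x*y^3*z - 2*x*y*z^3 + y^4 + 2*y^2*z^2 + z^4 + 4*x*y*z - 4*y^2 - 4*z^2 + 2
apply: trace(b^-2 a b a b^-1 a b a) = trace(b^-1 a b a b^-1 a b a) trace(b) - trace(b^-1 a b a b^-1 a b a b) = x^2*y^3*z^2 - 2*x*y^4*z - 2*x*y^2*z^3 - x^2*y*z^2 + y^5 + 2*y^3*z^2 + y*z^4 + 6*x*y^2*z + x*z^3 - 5*y^3 - 5*y*z^2 - 2*x*z + 5*y
trace(b^-3 a b a b^-1 a b a) = trace(b^-2 a b a b^-1 a b a) trace(b) - trace(b^-2 a b a b^-1 a b a b) = x^2*y^4*z^2 - 2*x*y^5*z - 2*x*y^3*z^3 - 2*x^2*y^2*z^2 + y^6 + 2*y^4*z^2 + y^2*z^4 + 8*x*y^3*z + 3*x*y*z^3 - 6*y^4 - 7*y^2*z^2 - z^4 - 6*x*y*z + 9*y^2 + 4*z^2 - 2

x^2*y^4*z^2 - 2*x*y^5*z - 2*x*y^3*z^3 - 2*x^2*y^2*z^2 + y^6 + 2*y^4*z^2 + y^2*z^4 + 8*x*y^3*z + 3*x*y*z^3 - 6*y^4 - 7*y^2*z^2 - z^4 - 6*x*y*z + 9*y^2 + 4*z^2 - 2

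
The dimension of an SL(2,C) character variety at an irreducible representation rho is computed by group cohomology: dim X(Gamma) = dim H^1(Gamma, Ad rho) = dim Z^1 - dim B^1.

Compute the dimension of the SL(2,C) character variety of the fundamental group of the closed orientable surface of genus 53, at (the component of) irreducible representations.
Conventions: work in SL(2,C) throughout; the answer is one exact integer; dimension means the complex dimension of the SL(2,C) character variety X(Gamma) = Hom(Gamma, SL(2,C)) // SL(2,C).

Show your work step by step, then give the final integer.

pi_1 of the closed genus-53 surface has 106 generators bound by the single product-of-commutators relator.
Unconstrained cocycle data is one sl_2 vector per generator (318 dimensions), cut by the relator condition d_2(z) = 0.
d_2 is surjective at irreducible rho (its cokernel H^2 is dual to H^0 = 0), so dim Z^1 = 318 - 3 = 315.
Coboundaries contribute dim B^1 = 3 (injective at irreducible rho).
dim X = dim H^1 = 315 - 3 = 312.

312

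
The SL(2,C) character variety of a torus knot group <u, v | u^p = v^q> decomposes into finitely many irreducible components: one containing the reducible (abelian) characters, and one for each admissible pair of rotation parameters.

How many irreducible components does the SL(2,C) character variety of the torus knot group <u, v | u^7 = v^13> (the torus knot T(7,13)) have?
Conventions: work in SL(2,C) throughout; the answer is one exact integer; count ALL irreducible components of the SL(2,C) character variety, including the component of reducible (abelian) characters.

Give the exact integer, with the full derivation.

Gamma = < u, v | u^7 = v^13 > (torus knot T(7,13)); the central element u^7 = v^13 acts as +I or -I in any irreducible SL(2,C) representation.
This locks tr(u) to 2*cos(pi*alpha/7), alpha in 1..6, and tr(v) to 2*cos(pi*beta/13), beta in 1..12, on each component of irreducible characters.
The two central values (-1)^alpha I and (-1)^beta I must be the same matrix, so alpha and beta share a parity.
Enumerate parity-matched pairs: 3*6 odd-odd plus 3*6 even-even gives 36.
Total: 36 irreducible-character components + 1 reducible (abelian) component = 37.

37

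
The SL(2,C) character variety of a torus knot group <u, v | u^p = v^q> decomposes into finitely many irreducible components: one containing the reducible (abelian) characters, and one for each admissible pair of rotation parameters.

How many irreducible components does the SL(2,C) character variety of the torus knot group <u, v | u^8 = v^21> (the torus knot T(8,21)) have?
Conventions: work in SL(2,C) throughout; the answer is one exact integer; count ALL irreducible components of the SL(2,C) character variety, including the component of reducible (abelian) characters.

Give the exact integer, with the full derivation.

71

In the torus knot group T(8,21), u^8 = v^21 is central, so an irreducible representation sends it to +I or -I (Schur).
This locks tr(u) to 2*cos(pi*alpha/8), alpha in 1..7, and tr(v) to 2*cos(pi*beta/21), beta in 1..20, on each component of irreducible characters.
u^8 = (-1)^alpha I and v^21 = (-1)^beta I must agree, so alpha and beta have equal parity.
Counting: 4 odd alphas x 10 odd betas + 3 even alphas x 10 even betas = 40 + 30 = 70.
components with irreducible characters: 70; plus the single component of reducible (abelian) characters: total 71.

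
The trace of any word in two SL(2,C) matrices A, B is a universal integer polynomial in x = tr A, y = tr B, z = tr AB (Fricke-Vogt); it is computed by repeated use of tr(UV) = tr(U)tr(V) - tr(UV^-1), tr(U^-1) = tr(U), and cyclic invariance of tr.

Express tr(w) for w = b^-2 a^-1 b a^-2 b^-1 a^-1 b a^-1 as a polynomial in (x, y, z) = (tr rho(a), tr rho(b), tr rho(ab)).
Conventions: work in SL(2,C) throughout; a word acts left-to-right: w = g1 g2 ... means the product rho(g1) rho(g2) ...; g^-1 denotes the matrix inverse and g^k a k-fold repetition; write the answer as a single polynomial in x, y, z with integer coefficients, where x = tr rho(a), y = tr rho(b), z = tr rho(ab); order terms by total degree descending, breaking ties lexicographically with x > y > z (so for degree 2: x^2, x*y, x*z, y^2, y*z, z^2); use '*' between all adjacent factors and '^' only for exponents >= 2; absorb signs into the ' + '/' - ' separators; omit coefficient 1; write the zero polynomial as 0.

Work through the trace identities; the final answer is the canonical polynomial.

trace(a^-1) = trace(a) = x
trace(a^-2) = trace(a^-1)*trace(a) - trace(1) = x^2 - 2
trace(b a b) = trace(b)*trace(a b) - trace(a) = y*z - x
use: trace(b a b a) = trace(a b)*trace(a b) - trace(1) = z^2 - 2
trace(a^-1 b a b) = trace(b a b)*trace(a) - trace(b a b a) = x*y*z - x^2 - z^2 + 2
apply: trace(b a b^-1 a^-1) = trace(a^-1 b a)*trace(b) - trace(a^-1 b a b) = -x*y*z + x^2 + y^2 + z^2 - 2
use: trace(b^-1 a^-2 b a) = trace(b a b^-1 a^-1)*trace(a) - trace(b a b^-1) = -x^2*y*z + x^3 + x*y^2 + x*z^2 - 3*x
apply: trace(a^-2 b a^-1 b^-1) = trace(b^-1 a^-2 b)*trace(a) - trace(b^-1 a^-2 b a) = x^2*y*z - x*y^2 - x*z^2 + x
use: trace(b a^-1) = trace(b)*trace(a) - trace(b a) = x*y - z
trace(b a^-2) = trace(b a^-1)*trace(a) - trace(b) = x^2*y - x*z - y
use: trace(a^-2 b a^-1) = trace(b a^-2)*trace(a) - trace(b a^-1) = x^3*y - x^2*z - 2*x*y + z
trace(a^-1 b a^-1 b^-2 a^-1) = trace(a^-2 b a^-1 b^-1)*trace(b) - trace(a^-2 b a^-1) = x^2*y^2*z - x^3*y - x*y^3 - x*y*z^2 + x^2*z + 3*x*y - z
trace(b a^2) = trace(a)*trace(b a) - trace(b) = x*z - y
trace(a b a^2) = trace(a)*trace(b a^2) - trace(b a) = x^2*z - x*y - z
trace(a b a^2 b) = trace(a)*trace(b a b a) - trace(b a b) = x*z^2 - y*z - x
apply: trace(a b^-1 a b a) = trace(a b a^2)*trace(b) - trace(a b a^2 b) = x^2*y*z - x*y^2 - x*z^2 + x
use: trace(a b a b a b) = trace(b a b a)*trace(b a) - trace(a b) = z^3 - 3*z
apply: trace(a b^-1 a b a b) = trace(a b a b a)*trace(b) - trace(a b a b a b) = x*y*z^2 - y^2*z - z^3 - x*y + 3*z
trace(b a b^-1 a b^-1 a) = trace(a b^-1 a b a)*trace(b) - trace(a b^-1 a b a b) = x^2*y^2*z - x*y^3 - 2*x*y*z^2 + y^2*z + z^3 + 2*x*y - 3*z
apply: trace(b^-1 a b^-1 a^-1 b a) = trace(b a b^-1 a b^-1)*trace(a) - trace(b a b^-1 a b^-1 a) = -x^2*y^2*z + x^3*y + x*y^3 + 2*x*y*z^2 - x^2*z - y^2*z - z^3 - 3*x*y + 3*z
trace(a b^-1 a^-1 b a^-1 b^-1) = trace(b^-1 a b^-1 a^-1 b)*trace(a) - trace(b^-1 a b^-1 a^-1 b a) = x^2*y^2*z - x^3*y - x*y^3 - 2*x*y*z^2 + x^2*z + y^2*z + z^3 + 4*x*y - 3*z
use: trace(a b a b^-1 a^-1 b) = trace(b a b a b^-1)*trace(a) - trace(b a b a b^-1 a) = -x*y*z^2 + x^2*z + y^2*z + z^3 - 3*z
use: trace(b^-1 a b a b^-1 a^-1) = trace(a b a b^-1 a^-1)*trace(b) - trace(a b a b^-1 a^-1 b) = x*y*z^2 - x^2*z - y^2*z - z^3 + x*y + 3*z
apply: trace(b a^2 b) = trace(b)*trace(a^2 b) - trace(a^2) = x*y*z - x^2 - y^2 + 2
trace(b a b^2 a) = trace(b)*trace(a b a b) - trace(a b a) = y*z^2 - x*z - y
trace(b a b^2) = trace(b)*trace(b a b) - trace(b a) = y^2*z - x*y - z
use: trace(b a^2 b a b) = trace(a)*trace(b a b^2 a) - trace(b a b^2) = x*y*z^2 - x^2*z - y^2*z + z
trace(b a^2 b a b a) = trace(a)*trace(b a b a b a) - trace(b a b a b) = x*z^3 - y*z^2 - 2*x*z + y
use: trace(a^-1 b a^2 b a b) = trace(b a^2 b a b)*trace(a) - trace(b a^2 b a b a) = x^2*y*z^2 - x^3*z - x*y^2*z - x*z^3 + y*z^2 + 3*x*z - y
apply: trace(a b a b^-1 a^-1 b a) = trace(a^-1 b a^2 b a)*trace(b) - trace(a^-1 b a^2 b a b) = -x^2*y*z^2 + x^3*z + 2*x*y^2*z + x*z^3 - x^2*y - y^3 - y*z^2 - 3*x*z + 3*y
use: trace(b a b a b a b) = trace(b)*trace(a b a b a b) - trace(a b a b a) = y*z^3 - x*z^2 - 2*y*z + x
trace(b a b a b a b a) = trace(a b)*trace(a b a b a b) - trace(a^-1 b^-1 a^-1 b^-1) = z^4 - 4*z^2 + 2
trace(a^-1 b a b a b a b) = trace(b a b a b a b)*trace(a) - trace(b a b a b a b a) = x*y*z^3 - x^2*z^2 - z^4 - 2*x*y*z + x^2 + 4*z^2 - 2
trace(a b a b^-1 a^-1 b a b) = trace(a^-1 b a b a b a)*trace(b) - trace(a^-1 b a b a b a b) = -x*y*z^3 + x^2*z^2 + y^2*z^2 + z^4 + x*y*z - x^2 - y^2 - 4*z^2 + 2
use: trace(b^-1 a b a b^-1 a^-1 b a) = trace(a b a b^-1 a^-1 b a)*trace(b) - trace(a b a b^-1 a^-1 b a b) = -x^2*y^2*z^2 + x^3*y*z + 2*x*y^3*z + 2*x*y*z^3 - x^2*y^2 - x^2*z^2 - y^4 - 2*y^2*z^2 - z^4 - 4*x*y*z + x^2 + 4*y^2 + 4*z^2 - 2
apply: trace(b^-2 a b a b^-1 a^-1 b a) = trace(b^-1 a b a b^-1 a^-1 b a)*trace(b) - trace(b^-1 a b a b^-1 a^-1 b a b) = -x^2*y^3*z^2 + x^3*y^2*z + 2*x*y^4*z + 2*x*y^2*z^3 - x^2*y^3 - y^5 - 2*y^3*z^2 - y*z^4 - x^3*z - 6*x*y^2*z - x*z^3 + 2*x^2*y + 5*y^3 + 5*y*z^2 + 3*x*z - 5*y
use: trace(b a b^-1 a^-1 b a^-1 b^-2 a) = trace(b^-2 a b a b^-1 a^-1 b)*trace(a) - trace(b^-2 a b a b^-1 a^-1 b a) = x^2*y^3*z^2 - x^3*y^2*z - 2*x*y^4*z - 2*x*y^2*z^3 + x^2*y^3 + x^2*y*z^2 + y^5 + 2*y^3*z^2 + y*z^4 + 5*x*y^2*z - x^2*y - 5*y^3 - 5*y*z^2 + 5*y
trace(b^-1 a^-1 b a^-1 b^-2 a^-1 b a) = trace(b a b^-1 a^-1 b a^-1 b^-2)*trace(a) - trace(b a b^-1 a^-1 b a^-1 b^-2 a) = -x^2*y^3*z^2 + 2*x^3*y^2*z + 2*x*y^4*z + 2*x*y^2*z^3 - x^4*y - 2*x^2*y^3 - 3*x^2*y*z^2 - y^5 - 2*y^3*z^2 - y*z^4 + x^3*z - 4*x*y^2*z + x*z^3 + 5*x^2*y + 5*y^3 + 5*y*z^2 - 3*x*z - 5*y
trace(b^-1 a^-1 b a^-1 b^-2 a^-1 b a^-1) = trace(b^-1 a^-1 b a^-1 b^-2 a^-1 b)*trace(a) - trace(b^-1 a^-1 b a^-1 b^-2 a^-1 b a) = x^2*y^3*z^2 - x^3*y^2*z - 2*x*y^4*z - 2*x*y^2*z^3 + x^2*y^3 + 2*x^2*y*z^2 + y^5 + 2*y^3*z^2 + y*z^4 + 4*x*y^2*z - x*z^3 - 2*x^2*y - 5*y^3 - 5*y*z^2 + 2*x*z + 5*y
trace(b^-2 a^-1 b a^-2 b^-1 a^-1 b a^-1) = trace(b^-1 a^-1 b a^-1 b^-2 a^-1 b a^-1)*trace(a) - trace(b^-1 a^-1 b a^-1 b^-2 a^-1 b) = x^3*y^3*z^2 - x^4*y^2*z - 2*x^2*y^4*z - 2*x^2*y^2*z^3 + x^3*y^3 + 2*x^3*y*z^2 + x*y^5 + 2*x*y^3*z^2 + x*y*z^4 + 3*x^2*y^2*z - x^2*z^3 - x^3*y - 4*x*y^3 - 4*x*y*z^2 + x^2*z + 2*x*y + z

x^3*y^3*z^2 - x^4*y^2*z - 2*x^2*y^4*z - 2*x^2*y^2*z^3 + x^3*y^3 + 2*x^3*y*z^2 + x*y^5 + 2*x*y^3*z^2 + x*y*z^4 + 3*x^2*y^2*z - x^2*z^3 - x^3*y - 4*x*y^3 - 4*x*y*z^2 + x^2*z + 2*x*y + z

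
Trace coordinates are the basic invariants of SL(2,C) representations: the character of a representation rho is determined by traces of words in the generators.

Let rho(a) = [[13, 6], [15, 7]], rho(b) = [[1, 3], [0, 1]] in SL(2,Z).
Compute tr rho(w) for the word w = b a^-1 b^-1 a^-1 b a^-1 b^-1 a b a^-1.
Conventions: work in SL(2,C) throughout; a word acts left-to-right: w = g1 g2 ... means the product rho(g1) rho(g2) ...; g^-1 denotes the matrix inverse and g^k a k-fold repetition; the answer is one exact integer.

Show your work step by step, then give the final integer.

rho(b) = [[1, 3], [0, 1]]
... * rho(a^-1) = [[7, -6], [-15, 13]]  ->  [[-38, 33], [-15, 13]]
... * rho(b^-1) = [[1, -3], [0, 1]]  ->  [[-38, 147], [-15, 58]]
... * rho(a^-1) = [[7, -6], [-15, 13]]  ->  [[-2471, 2139], [-975, 844]]
... * rho(b) = [[1, 3], [0, 1]]  ->  [[-2471, -5274], [-975, -2081]]
... * rho(a^-1) = [[7, -6], [-15, 13]]  ->  [[61813, -53736], [24390, -21203]]
... * rho(b^-1) = [[1, -3], [0, 1]]  ->  [[61813, -239175], [24390, -94373]]
... * rho(a) = [[13, 6], [15, 7]]  ->  [[-2784056, -1303347], [-1098525, -514271]]
... * rho(b) = [[1, 3], [0, 1]]  ->  [[-2784056, -9655515], [-1098525, -3809846]]
... * rho(a^-1) = [[7, -6], [-15, 13]]  ->  [[125344333, -108817359], [49458015, -42936848]]
tr = 125344333 + -42936848 = 82407485

82407485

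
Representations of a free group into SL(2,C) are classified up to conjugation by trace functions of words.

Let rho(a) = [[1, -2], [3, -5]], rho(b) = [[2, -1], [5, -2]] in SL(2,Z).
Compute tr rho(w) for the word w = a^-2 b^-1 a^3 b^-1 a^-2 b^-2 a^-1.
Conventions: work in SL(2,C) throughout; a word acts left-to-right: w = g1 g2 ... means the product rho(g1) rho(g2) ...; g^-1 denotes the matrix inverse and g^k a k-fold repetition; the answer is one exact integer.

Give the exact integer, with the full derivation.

rho(a^-1) = [[-5, 2], [-3, 1]]
... * rho(a^-1) = [[-5, 2], [-3, 1]]  ->  [[19, -8], [12, -5]]
... * rho(b^-1) = [[-2, 1], [-5, 2]]  ->  [[2, 3], [1, 2]]
... * rho(a) = [[1, -2], [3, -5]]  ->  [[11, -19], [7, -12]]
... * rho(a) = [[1, -2], [3, -5]]  ->  [[-46, 73], [-29, 46]]
... * rho(a) = [[1, -2], [3, -5]]  ->  [[173, -273], [109, -172]]
... * rho(b^-1) = [[-2, 1], [-5, 2]]  ->  [[1019, -373], [642, -235]]
... * rho(a^-1) = [[-5, 2], [-3, 1]]  ->  [[-3976, 1665], [-2505, 1049]]
... * rho(a^-1) = [[-5, 2], [-3, 1]]  ->  [[14885, -6287], [9378, -3961]]
... * rho(b^-1) = [[-2, 1], [-5, 2]]  ->  [[1665, 2311], [1049, 1456]]
... * rho(b^-1) = [[-2, 1], [-5, 2]]  ->  [[-14885, 6287], [-9378, 3961]]
... * rho(a^-1) = [[-5, 2], [-3, 1]]  ->  [[55564, -23483], [35007, -14795]]
tr = 55564 + -14795 = 40769

40769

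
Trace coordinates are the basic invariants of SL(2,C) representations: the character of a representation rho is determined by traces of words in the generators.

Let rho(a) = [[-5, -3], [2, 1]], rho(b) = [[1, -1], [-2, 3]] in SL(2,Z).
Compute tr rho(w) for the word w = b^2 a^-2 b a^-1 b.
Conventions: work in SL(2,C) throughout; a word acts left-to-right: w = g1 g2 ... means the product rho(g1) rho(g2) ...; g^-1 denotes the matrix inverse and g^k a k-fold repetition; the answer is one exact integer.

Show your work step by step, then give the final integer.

-17284

rho(b) = [[1, -1], [-2, 3]]
... * rho(b) = [[1, -1], [-2, 3]]  ->  [[3, -4], [-8, 11]]
... * rho(a^-1) = [[1, 3], [-2, -5]]  ->  [[11, 29], [-30, -79]]
... * rho(a^-1) = [[1, 3], [-2, -5]]  ->  [[-47, -112], [128, 305]]
... * rho(b) = [[1, -1], [-2, 3]]  ->  [[177, -289], [-482, 787]]
... * rho(a^-1) = [[1, 3], [-2, -5]]  ->  [[755, 1976], [-2056, -5381]]
... * rho(b) = [[1, -1], [-2, 3]]  ->  [[-3197, 5173], [8706, -14087]]
tr = -3197 + -14087 = -17284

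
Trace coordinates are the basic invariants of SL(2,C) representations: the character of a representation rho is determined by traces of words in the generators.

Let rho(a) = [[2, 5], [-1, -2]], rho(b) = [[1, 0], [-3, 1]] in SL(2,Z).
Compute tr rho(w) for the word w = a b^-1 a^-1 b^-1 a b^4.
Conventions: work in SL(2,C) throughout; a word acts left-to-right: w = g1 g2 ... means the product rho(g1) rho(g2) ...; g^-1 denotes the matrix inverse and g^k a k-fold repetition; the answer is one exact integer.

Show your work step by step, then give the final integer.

13470

rho(a) = [[2, 5], [-1, -2]]
... * rho(b^-1) = [[1, 0], [3, 1]]  ->  [[17, 5], [-7, -2]]
... * rho(a^-1) = [[-2, -5], [1, 2]]  ->  [[-29, -75], [12, 31]]
... * rho(b^-1) = [[1, 0], [3, 1]]  ->  [[-254, -75], [105, 31]]
... * rho(a) = [[2, 5], [-1, -2]]  ->  [[-433, -1120], [179, 463]]
... * rho(b) = [[1, 0], [-3, 1]]  ->  [[2927, -1120], [-1210, 463]]
... * rho(b) = [[1, 0], [-3, 1]]  ->  [[6287, -1120], [-2599, 463]]
... * rho(b) = [[1, 0], [-3, 1]]  ->  [[9647, -1120], [-3988, 463]]
... * rho(b) = [[1, 0], [-3, 1]]  ->  [[13007, -1120], [-5377, 463]]
tr = 13007 + 463 = 13470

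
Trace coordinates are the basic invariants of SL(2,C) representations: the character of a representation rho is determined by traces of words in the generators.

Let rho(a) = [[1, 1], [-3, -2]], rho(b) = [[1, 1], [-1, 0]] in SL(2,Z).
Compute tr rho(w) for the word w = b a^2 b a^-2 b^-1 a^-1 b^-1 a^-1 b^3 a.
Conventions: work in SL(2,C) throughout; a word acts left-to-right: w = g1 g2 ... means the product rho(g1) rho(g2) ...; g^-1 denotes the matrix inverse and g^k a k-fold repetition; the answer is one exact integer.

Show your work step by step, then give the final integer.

rho(b) = [[1, 1], [-1, 0]]
... * rho(a) = [[1, 1], [-3, -2]]  ->  [[-2, -1], [-1, -1]]
... * rho(a) = [[1, 1], [-3, -2]]  ->  [[1, 0], [2, 1]]
... * rho(b) = [[1, 1], [-1, 0]]  ->  [[1, 1], [1, 2]]
... * rho(a^-1) = [[-2, -1], [3, 1]]  ->  [[1, 0], [4, 1]]
... * rho(a^-1) = [[-2, -1], [3, 1]]  ->  [[-2, -1], [-5, -3]]
... * rho(b^-1) = [[0, -1], [1, 1]]  ->  [[-1, 1], [-3, 2]]
... * rho(a^-1) = [[-2, -1], [3, 1]]  ->  [[5, 2], [12, 5]]
... * rho(b^-1) = [[0, -1], [1, 1]]  ->  [[2, -3], [5, -7]]
... * rho(a^-1) = [[-2, -1], [3, 1]]  ->  [[-13, -5], [-31, -12]]
... * rho(b) = [[1, 1], [-1, 0]]  ->  [[-8, -13], [-19, -31]]
... * rho(b) = [[1, 1], [-1, 0]]  ->  [[5, -8], [12, -19]]
... * rho(b) = [[1, 1], [-1, 0]]  ->  [[13, 5], [31, 12]]
... * rho(a) = [[1, 1], [-3, -2]]  ->  [[-2, 3], [-5, 7]]
tr = -2 + 7 = 5

5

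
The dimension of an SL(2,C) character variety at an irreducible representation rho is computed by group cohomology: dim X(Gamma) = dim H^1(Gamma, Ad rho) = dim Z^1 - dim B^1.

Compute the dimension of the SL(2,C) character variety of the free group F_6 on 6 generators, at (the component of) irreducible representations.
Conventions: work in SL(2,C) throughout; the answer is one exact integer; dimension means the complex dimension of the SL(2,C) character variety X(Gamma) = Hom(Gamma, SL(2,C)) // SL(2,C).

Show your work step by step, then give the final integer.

15

The free group F_6: 6 generators, no relators.
A cocycle picks one sl_2 vector per generator freely, giving dim Z^1 = 3*6 = 18.
Irreducibility makes the coboundary map sl_2 -> Z^1 injective (trivial centralizer), so dim B^1 = 3.
dim H^1 = 18 - 3 = 15, which is dim X.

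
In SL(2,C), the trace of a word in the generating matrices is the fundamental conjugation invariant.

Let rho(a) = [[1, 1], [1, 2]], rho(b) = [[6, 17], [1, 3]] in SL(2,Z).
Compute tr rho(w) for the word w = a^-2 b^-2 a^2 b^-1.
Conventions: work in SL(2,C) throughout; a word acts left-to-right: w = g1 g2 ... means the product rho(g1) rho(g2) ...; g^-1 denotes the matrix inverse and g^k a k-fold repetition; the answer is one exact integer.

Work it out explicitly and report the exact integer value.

-13554

rho(a^-1) = [[2, -1], [-1, 1]]
... * rho(a^-1) = [[2, -1], [-1, 1]]  ->  [[5, -3], [-3, 2]]
... * rho(b^-1) = [[3, -17], [-1, 6]]  ->  [[18, -103], [-11, 63]]
... * rho(b^-1) = [[3, -17], [-1, 6]]  ->  [[157, -924], [-96, 565]]
... * rho(a) = [[1, 1], [1, 2]]  ->  [[-767, -1691], [469, 1034]]
... * rho(a) = [[1, 1], [1, 2]]  ->  [[-2458, -4149], [1503, 2537]]
... * rho(b^-1) = [[3, -17], [-1, 6]]  ->  [[-3225, 16892], [1972, -10329]]
tr = -3225 + -10329 = -13554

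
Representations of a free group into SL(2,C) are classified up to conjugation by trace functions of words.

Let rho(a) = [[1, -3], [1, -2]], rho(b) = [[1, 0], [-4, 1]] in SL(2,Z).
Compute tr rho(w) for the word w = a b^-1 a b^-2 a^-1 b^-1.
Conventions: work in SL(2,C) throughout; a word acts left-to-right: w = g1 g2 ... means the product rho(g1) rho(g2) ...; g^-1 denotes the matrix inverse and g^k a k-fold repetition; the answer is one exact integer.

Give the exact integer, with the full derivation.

rho(a) = [[1, -3], [1, -2]]
... * rho(b^-1) = [[1, 0], [4, 1]]  ->  [[-11, -3], [-7, -2]]
... * rho(a) = [[1, -3], [1, -2]]  ->  [[-14, 39], [-9, 25]]
... * rho(b^-1) = [[1, 0], [4, 1]]  ->  [[142, 39], [91, 25]]
... * rho(b^-1) = [[1, 0], [4, 1]]  ->  [[298, 39], [191, 25]]
... * rho(a^-1) = [[-2, 3], [-1, 1]]  ->  [[-635, 933], [-407, 598]]
... * rho(b^-1) = [[1, 0], [4, 1]]  ->  [[3097, 933], [1985, 598]]
tr = 3097 + 598 = 3695

3695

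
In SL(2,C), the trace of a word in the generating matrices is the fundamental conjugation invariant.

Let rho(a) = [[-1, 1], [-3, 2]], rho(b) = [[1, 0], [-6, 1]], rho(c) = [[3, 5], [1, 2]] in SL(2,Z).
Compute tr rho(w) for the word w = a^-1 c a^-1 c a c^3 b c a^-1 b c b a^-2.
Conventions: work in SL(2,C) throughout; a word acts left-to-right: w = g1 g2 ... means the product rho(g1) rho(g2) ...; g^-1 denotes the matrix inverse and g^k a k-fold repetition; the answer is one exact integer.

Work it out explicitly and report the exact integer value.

rho(a^-1) = [[2, -1], [3, -1]]
... * rho(c) = [[3, 5], [1, 2]]  ->  [[5, 8], [8, 13]]
... * rho(a^-1) = [[2, -1], [3, -1]]  ->  [[34, -13], [55, -21]]
... * rho(c) = [[3, 5], [1, 2]]  ->  [[89, 144], [144, 233]]
... * rho(a) = [[-1, 1], [-3, 2]]  ->  [[-521, 377], [-843, 610]]
... * rho(c) = [[3, 5], [1, 2]]  ->  [[-1186, -1851], [-1919, -2995]]
... * rho(c) = [[3, 5], [1, 2]]  ->  [[-5409, -9632], [-8752, -15585]]
... * rho(c) = [[3, 5], [1, 2]]  ->  [[-25859, -46309], [-41841, -74930]]
... * rho(b) = [[1, 0], [-6, 1]]  ->  [[251995, -46309], [407739, -74930]]
... * rho(c) = [[3, 5], [1, 2]]  ->  [[709676, 1167357], [1148287, 1888835]]
... * rho(a^-1) = [[2, -1], [3, -1]]  ->  [[4921423, -1877033], [7963079, -3037122]]
... * rho(b) = [[1, 0], [-6, 1]]  ->  [[16183621, -1877033], [26185811, -3037122]]
... * rho(c) = [[3, 5], [1, 2]]  ->  [[46673830, 77164039], [75520311, 124854811]]
... * rho(b) = [[1, 0], [-6, 1]]  ->  [[-416310404, 77164039], [-673608555, 124854811]]
... * rho(a^-1) = [[2, -1], [3, -1]]  ->  [[-601128691, 339146365], [-972652677, 548753744]]
... * rho(a^-1) = [[2, -1], [3, -1]]  ->  [[-184818287, 261982326], [-299044122, 423898933]]
tr = -184818287 + 423898933 = 239080646

239080646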